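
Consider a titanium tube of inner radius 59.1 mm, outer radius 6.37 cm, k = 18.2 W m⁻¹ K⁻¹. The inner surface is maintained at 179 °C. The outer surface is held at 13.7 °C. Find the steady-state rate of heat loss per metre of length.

Q' = 2.52×10^5 W/m

Q' = 2πk·ΔT/ln(r₂/r₁) = 2π × 18.2 × 165.3 / ln(0.0637/0.0591) = 2.52×10^5 W/m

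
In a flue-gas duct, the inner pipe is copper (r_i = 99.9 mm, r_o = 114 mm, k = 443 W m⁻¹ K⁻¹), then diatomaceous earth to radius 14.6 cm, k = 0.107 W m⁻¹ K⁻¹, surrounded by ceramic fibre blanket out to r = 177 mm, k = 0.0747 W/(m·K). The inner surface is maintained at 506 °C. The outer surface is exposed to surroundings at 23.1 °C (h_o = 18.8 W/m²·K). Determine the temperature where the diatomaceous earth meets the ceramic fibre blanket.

Series thermal resistances, inner to outer:
  R'_copper = ln(0.114/0.0999)/(2πk) = 0.1320/(2π·443) = 4.743×10^-5 m·K/W
  R'_diatomaceous earth = ln(0.146/0.114)/(2πk) = 0.2474/(2π·0.107) = 0.3680 m·K/W
  R'_ceramic fibre blanket = ln(0.177/0.146)/(2πk) = 0.1925/(2π·0.0747) = 0.4102 m·K/W
  R'_conv,out = 1/(2πr h) = 1/(2π·0.177·18.8) = 0.04783 m·K/W
ΣR = 4.743×10^-5 + 0.3680 + 0.4102 + 0.04783 = 0.8261 m·K/W
Q' = ΔT/ΣR = (506 °C − 23.1 °C)/0.8261 = 584.6 W/m
From the inner boundary to the diatomaceous earth/ceramic fibre blanket interface, ΣR_partial = 0.3680 m·K/W.
T_interface = T_in − Q'·ΣR_partial = 506 °C − (584.6)(0.3680) = 291 °C

T = 291 °C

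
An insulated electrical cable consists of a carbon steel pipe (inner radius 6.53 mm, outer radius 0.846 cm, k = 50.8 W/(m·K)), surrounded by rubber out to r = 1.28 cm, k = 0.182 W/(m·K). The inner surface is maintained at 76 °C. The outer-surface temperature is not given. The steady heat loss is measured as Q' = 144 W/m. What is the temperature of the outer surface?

Sum the resistances:
  R'_carbon steel = ln(0.00846/0.00653)/(2πk) = 0.2589/(2π·50.8) = 8.113×10^-4 m·K/W
  R'_rubber = ln(0.0128/0.00846)/(2πk) = 0.4141/(2π·0.182) = 0.3621 m·K/W
ΣR = 0.3629 m·K/W
ΔT = Q'·ΣR = 144 × 0.3629 = 52.26 K
Heat flows outward, so T_out = T_in − ΔT = 76 − 52.26 = 23.7 °C

T_out = 23.7 °C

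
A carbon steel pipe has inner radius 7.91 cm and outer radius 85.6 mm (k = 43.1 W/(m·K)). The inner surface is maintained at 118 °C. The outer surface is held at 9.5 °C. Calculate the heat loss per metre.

Q' = 2πk·ΔT/ln(r₂/r₁) = 2π × 43.1 × 108.5 / ln(0.0856/0.0791) = 3.72×10^5 W/m

Q' = 3.72×10^5 W/m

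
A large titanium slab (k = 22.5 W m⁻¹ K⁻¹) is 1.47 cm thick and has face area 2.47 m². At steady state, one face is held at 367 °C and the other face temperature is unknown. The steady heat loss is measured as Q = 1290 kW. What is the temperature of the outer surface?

Sum the resistances:
  R_titanium = L/(kA) = 0.0147/(22.5·2.47) = 2.645×10^-4 K/W
ΣR = 2.645×10^-4 K/W
ΔT = Q·ΣR = 1.29×10^6 × 2.645×10^-4 = 341.2 K
Heat flows outward, so T_out = T_in − ΔT = 367 − 341.2 = 25.8 °C

T_out = 25.8 °C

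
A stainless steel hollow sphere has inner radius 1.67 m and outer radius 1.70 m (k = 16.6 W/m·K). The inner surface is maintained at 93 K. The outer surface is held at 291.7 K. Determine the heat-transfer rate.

Q = 4πk·ΔT/(1/r₁ − 1/r₂) = 4π × 16.6 × 198.7 / (1/1.67 − 1/1.70) = 3.92×10^6 W

Q = 3920 kW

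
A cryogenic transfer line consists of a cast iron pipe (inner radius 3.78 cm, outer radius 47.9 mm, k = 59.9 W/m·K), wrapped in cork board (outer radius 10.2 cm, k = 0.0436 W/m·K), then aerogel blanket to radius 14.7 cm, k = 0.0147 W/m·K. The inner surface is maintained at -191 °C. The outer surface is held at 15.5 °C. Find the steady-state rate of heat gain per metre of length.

Resistance network (inner→outer):
  R'_cast iron = ln(0.0479/0.0378)/(2πk) = 0.2368/(2π·59.9) = 6.292×10^-4 m·K/W
  R'_cork board = ln(0.102/0.0479)/(2πk) = 0.7559/(2π·0.0436) = 2.759 m·K/W
  R'_aerogel blanket = ln(0.147/0.102)/(2πk) = 0.3655/(2π·0.0147) = 3.957 m·K/W
ΣR = 6.292×10^-4 + 2.759 + 3.957 = 6.717 m·K/W
Q' = ΔT/ΣR = (-191 °C − 15.5 °C)/6.717 = -30.7 W/m
(Negative Q' ⇒ heat flows inward; heat gain = 30.7 W/m.)

Q' = 30.7 W/m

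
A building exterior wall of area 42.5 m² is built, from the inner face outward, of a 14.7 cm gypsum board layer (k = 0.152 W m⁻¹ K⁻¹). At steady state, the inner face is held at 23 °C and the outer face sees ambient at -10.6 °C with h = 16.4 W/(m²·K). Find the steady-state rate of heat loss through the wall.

Q = 1390 W

Series thermal resistances, inner to outer:
  R_gypsum board = L/(kA) = 0.147/(0.152·42.5) = 0.02276 K/W
  R_conv,out = 1/(hA) = 1/(16.4·42.5) = 0.001435 K/W
ΣR = 0.02276 + 0.001435 = 0.02419 K/W
Q = ΔT/ΣR = (23 °C − -10.6 °C)/0.02419 = 1390 W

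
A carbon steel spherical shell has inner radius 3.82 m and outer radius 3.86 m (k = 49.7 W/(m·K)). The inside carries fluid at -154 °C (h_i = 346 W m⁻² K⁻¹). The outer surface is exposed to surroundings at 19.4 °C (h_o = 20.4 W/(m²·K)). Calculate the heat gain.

Q = 6.15×10^5 W

Series thermal resistances, inner to outer:
  R_conv,in = 1/(4πr²h) = 1/(4π·3.82²·346) = 1.576×10^-5 K/W
  R_carbon steel = (1/3.82 − 1/3.86)/(4πk) = 0.002713/(4π·49.7) = 4.344×10^-6 K/W
  R_conv,out = 1/(4πr²h) = 1/(4π·3.86²·20.4) = 2.618×10^-4 K/W
ΣR = 1.576×10^-5 + 4.344×10^-6 + 2.618×10^-4 = 2.819×10^-4 K/W
Q = ΔT/ΣR = (-154 °C − 19.4 °C)/2.819×10^-4 = -6.15×10^5 W
(Negative Q ⇒ heat flows inward; heat gain = 6.15×10^5 W.)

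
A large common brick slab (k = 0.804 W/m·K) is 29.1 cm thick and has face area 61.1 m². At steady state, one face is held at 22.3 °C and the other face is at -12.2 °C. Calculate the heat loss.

Q = kA·ΔT/L = 0.804 × 61.1 × |22.3 °C − -12.2 °C| / 0.291 = 5820 W

Q = 5.82 kW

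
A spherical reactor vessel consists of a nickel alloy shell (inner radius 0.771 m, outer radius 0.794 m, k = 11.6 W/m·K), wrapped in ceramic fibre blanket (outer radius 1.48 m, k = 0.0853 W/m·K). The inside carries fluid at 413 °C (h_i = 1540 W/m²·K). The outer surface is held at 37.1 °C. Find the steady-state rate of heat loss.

Q = 690 W

Resistance network (inner→outer):
  R_conv,in = 1/(4πr²h) = 1/(4π·0.771²·1540) = 8.693×10^-5 K/W
  R_nickel alloy = (1/0.771 − 1/0.794)/(4πk) = 0.03757/(4π·11.6) = 2.577×10^-4 K/W
  R_ceramic fibre blanket = (1/0.794 − 1/1.48)/(4πk) = 0.5838/(4π·0.0853) = 0.5446 K/W
ΣR = 8.693×10^-5 + 2.577×10^-4 + 0.5446 = 0.5449 K/W
Q = ΔT/ΣR = (413 °C − 37.1 °C)/0.5449 = 690 W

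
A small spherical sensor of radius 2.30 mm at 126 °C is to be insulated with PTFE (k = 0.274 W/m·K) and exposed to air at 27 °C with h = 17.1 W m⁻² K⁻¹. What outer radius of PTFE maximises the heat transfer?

r_cr = 3.20 cm

For a sphere, r_cr = 2k_ins/h = 2·0.274/17.1 = 0.0320 m = 3.20 cm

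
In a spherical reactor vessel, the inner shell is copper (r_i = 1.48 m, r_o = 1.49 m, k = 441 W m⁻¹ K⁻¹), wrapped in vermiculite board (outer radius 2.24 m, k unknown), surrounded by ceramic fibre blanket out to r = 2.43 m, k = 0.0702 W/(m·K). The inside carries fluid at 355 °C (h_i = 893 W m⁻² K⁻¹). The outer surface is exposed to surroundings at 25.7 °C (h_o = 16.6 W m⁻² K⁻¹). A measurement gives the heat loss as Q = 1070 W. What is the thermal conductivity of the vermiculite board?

ΣR = ΔT/Q = |355 − 25.7|/1070 = 0.3078 K/W
Known resistances:
  R_conv,in = 1/(4πr²h) = 1/(4π·1.48²·893) = 4.068×10^-5 K/W
  R_copper = (1/1.48 − 1/1.49)/(4πk) = 0.004535/(4π·441) = 8.183×10^-7 K/W
  R_ceramic fibre blanket = (1/2.24 − 1/2.43)/(4πk) = 0.03491/(4π·0.0702) = 0.03957 K/W
  R_conv,out = 1/(4πr²h) = 1/(4π·2.43²·16.6) = 8.118×10^-4 K/W
R_vermiculite board = ΣR − ΣR_known = 0.3078 − 0.04042 = 0.2674 K/W
(1/r₁−1/r₂)/(4πk) = 0.2674 ⇒ k = 0.2247/(4π·0.2674) = 0.0669 W/m·K

k = 0.0669 W/m·K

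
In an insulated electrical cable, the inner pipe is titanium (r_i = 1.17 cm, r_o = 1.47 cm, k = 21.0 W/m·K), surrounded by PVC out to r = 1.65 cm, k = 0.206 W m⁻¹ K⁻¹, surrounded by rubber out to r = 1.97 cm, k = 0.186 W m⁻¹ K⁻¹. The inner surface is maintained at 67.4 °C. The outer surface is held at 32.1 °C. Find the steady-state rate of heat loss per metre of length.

Series thermal resistances, inner to outer:
  R'_titanium = ln(0.0147/0.0117)/(2πk) = 0.2283/(2π·21.0) = 0.001730 m·K/W
  R'_PVC = ln(0.0165/0.0147)/(2πk) = 0.1155/(2π·0.206) = 0.08924 m·K/W
  R'_rubber = ln(0.0197/0.0165)/(2πk) = 0.1773/(2π·0.186) = 0.1517 m·K/W
ΣR = 0.001730 + 0.08924 + 0.1517 = 0.2427 m·K/W
Q' = ΔT/ΣR = (67.4 °C − 32.1 °C)/0.2427 = 145 W/m

Q' = 145 W/m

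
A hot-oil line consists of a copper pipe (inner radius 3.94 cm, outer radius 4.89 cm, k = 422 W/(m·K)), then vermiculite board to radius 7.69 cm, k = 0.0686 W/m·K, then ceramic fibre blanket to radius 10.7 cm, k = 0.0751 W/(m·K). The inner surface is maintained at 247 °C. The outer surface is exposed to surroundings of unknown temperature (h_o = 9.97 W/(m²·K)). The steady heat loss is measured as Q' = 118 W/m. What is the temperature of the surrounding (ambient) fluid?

T_out = 22.8 °C

Series resistances:
  R'_copper = ln(0.0489/0.0394)/(2πk) = 0.2160/(2π·422) = 8.147×10^-5 m·K/W
  R'_vermiculite board = ln(0.0769/0.0489)/(2πk) = 0.4527/(2π·0.0686) = 1.050 m·K/W
  R'_ceramic fibre blanket = ln(0.107/0.0769)/(2πk) = 0.3303/(2π·0.0751) = 0.7000 m·K/W
  R'_conv,out = 1/(2πr h) = 1/(2π·0.107·9.97) = 0.1492 m·K/W
ΣR = 1.900 m·K/W
ΔT = Q'·ΣR = 118 × 1.900 = 224.2 K
Heat flows outward, so T_out = T_in − ΔT = 247 − 224.2 = 22.8 °C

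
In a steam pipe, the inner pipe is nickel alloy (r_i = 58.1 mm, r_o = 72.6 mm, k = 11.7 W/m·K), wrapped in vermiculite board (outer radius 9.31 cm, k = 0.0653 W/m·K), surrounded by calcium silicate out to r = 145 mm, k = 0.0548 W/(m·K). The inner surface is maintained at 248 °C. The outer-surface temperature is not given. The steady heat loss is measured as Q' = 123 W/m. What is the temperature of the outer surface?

T_out = 14.8 °C

Series resistances:
  R'_nickel alloy = ln(0.0726/0.0581)/(2πk) = 0.2228/(2π·11.7) = 0.003031 m·K/W
  R'_vermiculite board = ln(0.0931/0.0726)/(2πk) = 0.2487/(2π·0.0653) = 0.6062 m·K/W
  R'_calcium silicate = ln(0.145/0.0931)/(2πk) = 0.4431/(2π·0.0548) = 1.287 m·K/W
ΣR = 1.896 m·K/W
ΔT = Q'·ΣR = 123 × 1.896 = 233.2 K
Heat flows outward, so T_out = T_in − ΔT = 248 − 233.2 = 14.8 °C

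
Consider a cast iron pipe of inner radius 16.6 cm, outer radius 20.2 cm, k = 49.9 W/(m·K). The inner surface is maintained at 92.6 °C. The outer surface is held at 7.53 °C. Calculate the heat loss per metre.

Q' = 136 kW/m

Q' = 2πk·ΔT/ln(r₂/r₁) = 2π × 49.9 × 85.07 / ln(0.202/0.166) = 1.36×10^5 W/m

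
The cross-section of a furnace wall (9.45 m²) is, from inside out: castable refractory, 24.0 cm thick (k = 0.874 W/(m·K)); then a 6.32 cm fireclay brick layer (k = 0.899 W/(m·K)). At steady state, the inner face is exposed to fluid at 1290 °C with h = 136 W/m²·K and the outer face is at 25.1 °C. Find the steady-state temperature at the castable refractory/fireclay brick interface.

T = 278 °C

Resistance network (inner→outer):
  R_conv,in = 1/(hA) = 1/(136·9.45) = 7.781×10^-4 K/W
  R_castable refractory = L/(kA) = 0.240/(0.874·9.45) = 0.02906 K/W
  R_fireclay brick = L/(kA) = 0.0632/(0.899·9.45) = 0.007439 K/W
ΣR = 7.781×10^-4 + 0.02906 + 0.007439 = 0.03728 K/W
Q = ΔT/ΣR = (1290 °C − 25.1 °C)/0.03728 = 33930 W
From the inner boundary to the castable refractory/fireclay brick interface, ΣR_partial = 0.02984 K/W.
T_interface = T_in − Q·ΣR_partial = 1290 °C − (33930)(0.02984) = 278 °C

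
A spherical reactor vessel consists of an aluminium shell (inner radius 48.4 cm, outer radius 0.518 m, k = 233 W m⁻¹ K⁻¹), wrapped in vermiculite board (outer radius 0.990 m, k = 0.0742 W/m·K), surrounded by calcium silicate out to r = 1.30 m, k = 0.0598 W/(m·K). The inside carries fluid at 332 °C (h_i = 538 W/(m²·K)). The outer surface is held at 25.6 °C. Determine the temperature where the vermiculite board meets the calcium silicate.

T = 101 °C

Treat each layer as a resistance in series:
  R_conv,in = 1/(4πr²h) = 1/(4π·0.484²·538) = 6.314×10^-4 K/W
  R_aluminium = (1/0.484 − 1/0.518)/(4πk) = 0.1356/(4π·233) = 4.632×10^-5 K/W
  R_vermiculite board = (1/0.518 − 1/0.990)/(4πk) = 0.9204/(4π·0.0742) = 0.9871 K/W
  R_calcium silicate = (1/0.990 − 1/1.30)/(4πk) = 0.2409/(4π·0.0598) = 0.3205 K/W
ΣR = 6.314×10^-4 + 4.632×10^-5 + 0.9871 + 0.3205 = 1.308 K/W
Q = ΔT/ΣR = (332 °C − 25.6 °C)/1.308 = 234.3 W
From the inner boundary to the vermiculite board/calcium silicate interface, ΣR_partial = 0.9878 K/W.
T_interface = T_in − Q·ΣR_partial = 332 °C − (234.3)(0.9878) = 101 °C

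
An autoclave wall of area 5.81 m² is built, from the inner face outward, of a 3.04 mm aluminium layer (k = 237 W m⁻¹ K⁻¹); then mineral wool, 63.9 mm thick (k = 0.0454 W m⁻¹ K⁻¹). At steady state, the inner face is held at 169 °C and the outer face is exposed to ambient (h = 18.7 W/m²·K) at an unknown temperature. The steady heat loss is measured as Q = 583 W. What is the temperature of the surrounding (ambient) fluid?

T_out = 22.4 °C

Sum the resistances:
  R_aluminium = L/(kA) = 0.00304/(237·5.81) = 2.208×10^-6 K/W
  R_mineral wool = L/(kA) = 0.0639/(0.0454·5.81) = 0.2423 K/W
  R_conv,out = 1/(hA) = 1/(18.7·5.81) = 0.009204 K/W
ΣR = 0.2515 K/W
ΔT = Q·ΣR = 583 × 0.2515 = 146.6 K
Heat flows outward, so T_out = T_in − ΔT = 169 − 146.6 = 22.4 °C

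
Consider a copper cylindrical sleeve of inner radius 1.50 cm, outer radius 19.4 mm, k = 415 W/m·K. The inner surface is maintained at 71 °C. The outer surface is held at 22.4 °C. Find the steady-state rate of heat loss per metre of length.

Q' = 493 kW/m

Q' = 2πk·ΔT/ln(r₂/r₁) = 2π × 415 × 48.6 / ln(0.0194/0.0150) = 4.93×10^5 W/m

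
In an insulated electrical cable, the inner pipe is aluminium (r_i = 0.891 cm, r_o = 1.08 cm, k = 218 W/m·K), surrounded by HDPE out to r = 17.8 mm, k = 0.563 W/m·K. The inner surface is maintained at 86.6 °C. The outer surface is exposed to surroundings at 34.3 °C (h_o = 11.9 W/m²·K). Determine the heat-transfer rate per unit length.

Treat each layer as a resistance in series:
  R'_aluminium = ln(0.0108/0.00891)/(2πk) = 0.1924/(2π·218) = 1.404×10^-4 m·K/W
  R'_HDPE = ln(0.0178/0.0108)/(2πk) = 0.4997/(2π·0.563) = 0.1412 m·K/W
  R'_conv,out = 1/(2πr h) = 1/(2π·0.0178·11.9) = 0.7514 m·K/W
ΣR = 1.404×10^-4 + 0.1412 + 0.7514 = 0.8927 m·K/W
Q' = ΔT/ΣR = (86.6 °C − 34.3 °C)/0.8927 = 58.6 W/m

Q' = 58.6 W/m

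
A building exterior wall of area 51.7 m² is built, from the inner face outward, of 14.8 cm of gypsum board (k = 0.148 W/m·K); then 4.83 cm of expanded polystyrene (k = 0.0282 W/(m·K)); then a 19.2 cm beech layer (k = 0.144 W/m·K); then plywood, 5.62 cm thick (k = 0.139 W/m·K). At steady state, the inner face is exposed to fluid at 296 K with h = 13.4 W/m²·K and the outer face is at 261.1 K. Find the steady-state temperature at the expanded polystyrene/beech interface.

T = 274.50 K

Resistance network (inner→outer):
  R_conv,in = 1/(hA) = 1/(13.4·51.7) = 0.001443 K/W
  R_gypsum board = L/(kA) = 0.148/(0.148·51.7) = 0.01934 K/W
  R_expanded polystyrene = L/(kA) = 0.0483/(0.0282·51.7) = 0.03313 K/W
  R_beech = L/(kA) = 0.192/(0.144·51.7) = 0.02579 K/W
  R_plywood = L/(kA) = 0.0562/(0.139·51.7) = 0.007820 K/W
ΣR = 0.001443 + 0.01934 + 0.03313 + 0.02579 + 0.007820 = 0.08752 K/W
Q = ΔT/ΣR = (296 K − 261.1 K)/0.08752 = 398.8 W
From the inner boundary to the expanded polystyrene/beech interface, ΣR_partial = 0.05391 K/W.
T_interface = T_in − Q·ΣR_partial = 296 K − (398.8)(0.05391) = 274.50 K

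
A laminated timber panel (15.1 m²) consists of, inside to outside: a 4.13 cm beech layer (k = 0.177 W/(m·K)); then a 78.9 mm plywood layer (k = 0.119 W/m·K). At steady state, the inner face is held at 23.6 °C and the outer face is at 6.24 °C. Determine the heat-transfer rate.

Resistance network (inner→outer):
  R_beech = L/(kA) = 0.0413/(0.177·15.1) = 0.01545 K/W
  R_plywood = L/(kA) = 0.0789/(0.119·15.1) = 0.04391 K/W
ΣR = 0.01545 + 0.04391 = 0.05936 K/W
Q = ΔT/ΣR = (23.6 °C − 6.24 °C)/0.05936 = 292 W

Q = 292 W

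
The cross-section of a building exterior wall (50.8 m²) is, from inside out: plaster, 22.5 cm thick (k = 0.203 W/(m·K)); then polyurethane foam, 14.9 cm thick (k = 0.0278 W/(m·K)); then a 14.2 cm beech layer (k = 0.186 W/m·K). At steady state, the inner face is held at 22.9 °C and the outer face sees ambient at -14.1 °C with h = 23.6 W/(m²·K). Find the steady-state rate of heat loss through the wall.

Q = 258 W

Treat each layer as a resistance in series:
  R_plaster = L/(kA) = 0.225/(0.203·50.8) = 0.02182 K/W
  R_polyurethane foam = L/(kA) = 0.149/(0.0278·50.8) = 0.1055 K/W
  R_beech = L/(kA) = 0.142/(0.186·50.8) = 0.01503 K/W
  R_conv,out = 1/(hA) = 1/(23.6·50.8) = 8.341×10^-4 K/W
ΣR = 0.02182 + 0.1055 + 0.01503 + 8.341×10^-4 = 0.1432 K/W
Q = ΔT/ΣR = (22.9 °C − -14.1 °C)/0.1432 = 258 W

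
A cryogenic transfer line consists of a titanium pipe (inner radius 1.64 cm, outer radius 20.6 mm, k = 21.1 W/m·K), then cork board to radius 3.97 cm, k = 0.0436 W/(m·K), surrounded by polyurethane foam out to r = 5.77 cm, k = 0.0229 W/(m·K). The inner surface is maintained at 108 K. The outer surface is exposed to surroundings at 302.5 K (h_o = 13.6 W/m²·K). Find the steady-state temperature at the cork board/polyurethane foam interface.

Resistance network (inner→outer):
  R'_titanium = ln(0.0206/0.0164)/(2πk) = 0.2280/(2π·21.1) = 0.001720 m·K/W
  R'_cork board = ln(0.0397/0.0206)/(2πk) = 0.6561/(2π·0.0436) = 2.395 m·K/W
  R'_polyurethane foam = ln(0.0577/0.0397)/(2πk) = 0.3739/(2π·0.0229) = 2.599 m·K/W
  R'_conv,out = 1/(2πr h) = 1/(2π·0.0577·13.6) = 0.2028 m·K/W
ΣR = 0.001720 + 2.395 + 2.599 + 0.2028 = 5.199 m·K/W
Q' = ΔT/ΣR = (108 K − 302.5 K)/5.199 = -37.41 W/m
From the inner boundary to the cork board/polyurethane foam interface, ΣR_partial = 2.397 m·K/W.
T_interface = T_in − Q'·ΣR_partial = 108 K − (-37.41)(2.397) = 197.7 K

T = 197.7 K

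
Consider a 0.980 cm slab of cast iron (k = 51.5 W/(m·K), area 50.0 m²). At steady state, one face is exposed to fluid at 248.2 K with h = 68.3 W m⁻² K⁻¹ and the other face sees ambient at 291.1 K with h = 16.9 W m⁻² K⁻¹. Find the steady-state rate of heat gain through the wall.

Q = 29.0 kW

Series thermal resistances, inner to outer:
  R_conv,in = 1/(hA) = 1/(68.3·50.0) = 2.928×10^-4 K/W
  R_cast iron = L/(kA) = 0.00980/(51.5·50.0) = 3.806×10^-6 K/W
  R_conv,out = 1/(hA) = 1/(16.9·50.0) = 0.001183 K/W
ΣR = 2.928×10^-4 + 3.806×10^-6 + 0.001183 = 0.001480 K/W
Q = ΔT/ΣR = (248.2 K − 291.1 K)/0.001480 = -29000 W
(Negative Q ⇒ heat flows inward; heat gain = 29000 W.)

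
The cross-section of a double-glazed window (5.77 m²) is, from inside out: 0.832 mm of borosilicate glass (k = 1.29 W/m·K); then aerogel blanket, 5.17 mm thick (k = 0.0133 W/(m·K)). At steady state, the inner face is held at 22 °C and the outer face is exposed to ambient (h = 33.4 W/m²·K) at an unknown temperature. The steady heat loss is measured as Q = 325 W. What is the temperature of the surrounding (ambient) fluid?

Series resistances:
  R_borosilicate glass = L/(kA) = 8.32×10^-4/(1.29·5.77) = 1.118×10^-4 K/W
  R_aerogel blanket = L/(kA) = 0.00517/(0.0133·5.77) = 0.06737 K/W
  R_conv,out = 1/(hA) = 1/(33.4·5.77) = 0.005189 K/W
ΣR = 0.07267 K/W
ΔT = Q·ΣR = 325 × 0.07267 = 23.62 K
Heat flows outward, so T_out = T_in − ΔT = 22 − 23.62 = -1.62 °C

T_out = -1.62 °C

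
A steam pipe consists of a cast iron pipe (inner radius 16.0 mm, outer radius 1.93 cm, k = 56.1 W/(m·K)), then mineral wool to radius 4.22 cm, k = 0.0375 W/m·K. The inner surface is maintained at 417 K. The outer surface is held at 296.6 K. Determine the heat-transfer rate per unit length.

Series thermal resistances, inner to outer:
  R'_cast iron = ln(0.0193/0.0160)/(2πk) = 0.1875/(2π·56.1) = 5.320×10^-4 m·K/W
  R'_mineral wool = ln(0.0422/0.0193)/(2πk) = 0.7823/(2π·0.0375) = 3.320 m·K/W
ΣR = 5.320×10^-4 + 3.320 = 3.321 m·K/W
Q' = ΔT/ΣR = (417 K − 296.6 K)/3.321 = 36.3 W/m

Q' = 36.3 W/m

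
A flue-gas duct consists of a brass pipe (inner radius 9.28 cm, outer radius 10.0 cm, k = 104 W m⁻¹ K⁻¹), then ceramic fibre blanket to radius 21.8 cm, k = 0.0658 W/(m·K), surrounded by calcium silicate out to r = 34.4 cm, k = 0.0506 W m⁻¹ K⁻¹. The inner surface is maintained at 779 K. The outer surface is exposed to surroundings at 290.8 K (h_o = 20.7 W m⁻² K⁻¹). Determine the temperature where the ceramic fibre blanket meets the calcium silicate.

Treat each layer as a resistance in series:
  R'_brass = ln(0.100/0.0928)/(2πk) = 0.07472/(2π·104) = 1.144×10^-4 m·K/W
  R'_ceramic fibre blanket = ln(0.218/0.100)/(2πk) = 0.7793/(2π·0.0658) = 1.885 m·K/W
  R'_calcium silicate = ln(0.344/0.218)/(2πk) = 0.4561/(2π·0.0506) = 1.435 m·K/W
  R'_conv,out = 1/(2πr h) = 1/(2π·0.344·20.7) = 0.02235 m·K/W
ΣR = 1.144×10^-4 + 1.885 + 1.435 + 0.02235 = 3.342 m·K/W
Q' = ΔT/ΣR = (779 K − 290.8 K)/3.342 = 146.1 W/m
From the inner boundary to the ceramic fibre blanket/calcium silicate interface, ΣR_partial = 1.885 m·K/W.
T_interface = T_in − Q'·ΣR_partial = 779 K − (146.1)(1.885) = 504 K

T = 504 K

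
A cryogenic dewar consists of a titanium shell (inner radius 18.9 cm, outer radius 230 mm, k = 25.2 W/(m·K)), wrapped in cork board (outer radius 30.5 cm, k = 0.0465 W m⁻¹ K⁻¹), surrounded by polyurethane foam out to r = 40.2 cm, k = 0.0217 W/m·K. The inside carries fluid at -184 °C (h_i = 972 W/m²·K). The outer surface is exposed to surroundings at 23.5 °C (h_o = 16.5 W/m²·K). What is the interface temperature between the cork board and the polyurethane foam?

T = -104 °C

Treat each layer as a resistance in series:
  R_conv,in = 1/(4πr²h) = 1/(4π·0.189²·972) = 0.002292 K/W
  R_titanium = (1/0.189 − 1/0.230)/(4πk) = 0.9432/(4π·25.2) = 0.002978 K/W
  R_cork board = (1/0.230 − 1/0.305)/(4πk) = 1.069/(4π·0.0465) = 1.830 K/W
  R_polyurethane foam = (1/0.305 − 1/0.402)/(4πk) = 0.7911/(4π·0.0217) = 2.901 K/W
  R_conv,out = 1/(4πr²h) = 1/(4π·0.402²·16.5) = 0.02984 K/W
ΣR = 0.002292 + 0.002978 + 1.830 + 2.901 + 0.02984 = 4.766 K/W
Q = ΔT/ΣR = (-184 °C − 23.5 °C)/4.766 = -43.54 W
From the inner boundary to the cork board/polyurethane foam interface, ΣR_partial = 1.835 K/W.
T_interface = T_in − Q·ΣR_partial = -184 °C − (-43.54)(1.835) = -104 °C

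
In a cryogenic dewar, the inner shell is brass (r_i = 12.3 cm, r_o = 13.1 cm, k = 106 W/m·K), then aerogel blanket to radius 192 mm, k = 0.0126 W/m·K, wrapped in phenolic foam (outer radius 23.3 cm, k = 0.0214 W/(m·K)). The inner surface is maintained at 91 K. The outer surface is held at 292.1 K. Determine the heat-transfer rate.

Q = 10.7 W

Treat each layer as a resistance in series:
  R_brass = (1/0.123 − 1/0.131)/(4πk) = 0.4965/(4π·106) = 3.727×10^-4 K/W
  R_aerogel blanket = (1/0.131 − 1/0.192)/(4πk) = 2.425/(4π·0.0126) = 15.32 K/W
  R_phenolic foam = (1/0.192 − 1/0.233)/(4πk) = 0.9165/(4π·0.0214) = 3.408 K/W
ΣR = 3.727×10^-4 + 15.32 + 3.408 = 18.73 K/W
Q = ΔT/ΣR = (91 K − 292.1 K)/18.73 = -10.7 W
(Negative Q ⇒ heat flows inward; heat gain = 10.7 W.)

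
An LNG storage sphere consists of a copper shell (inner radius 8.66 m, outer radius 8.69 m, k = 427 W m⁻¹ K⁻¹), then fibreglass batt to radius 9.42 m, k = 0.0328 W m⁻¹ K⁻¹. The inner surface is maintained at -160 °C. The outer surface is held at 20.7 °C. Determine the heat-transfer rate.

Q = 8.35 kW

Treat each layer as a resistance in series:
  R_copper = (1/8.66 − 1/8.69)/(4πk) = 3.986×10^-4/(4π·427) = 7.429×10^-8 K/W
  R_fibreglass batt = (1/8.69 − 1/9.42)/(4πk) = 0.008918/(4π·0.0328) = 0.02164 K/W
ΣR = 7.429×10^-8 + 0.02164 = 0.02164 K/W
Q = ΔT/ΣR = (-160 °C − 20.7 °C)/0.02164 = -8350 W
(Negative Q ⇒ heat flows inward; heat gain = 8350 W.)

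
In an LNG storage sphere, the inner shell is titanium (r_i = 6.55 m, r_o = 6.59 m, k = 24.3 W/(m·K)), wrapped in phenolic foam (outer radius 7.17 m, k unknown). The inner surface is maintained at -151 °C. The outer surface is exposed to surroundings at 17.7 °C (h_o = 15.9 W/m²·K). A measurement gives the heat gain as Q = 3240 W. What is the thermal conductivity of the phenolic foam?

k = 0.0188 W/m·K

ΣR = ΔT/Q = |-151 − 17.7|/3240 = 0.05207 K/W
Known resistances:
  R_titanium = (1/6.55 − 1/6.59)/(4πk) = 9.267×10^-4/(4π·24.3) = 3.035×10^-6 K/W
  R_conv,out = 1/(4πr²h) = 1/(4π·7.17²·15.9) = 9.735×10^-5 K/W
R_phenolic foam = ΣR − ΣR_known = 0.05207 − 1.004×10^-4 = 0.05197 K/W
(1/r₁−1/r₂)/(4πk) = 0.05197 ⇒ k = 0.01228/(4π·0.05197) = 0.0188 W/m·K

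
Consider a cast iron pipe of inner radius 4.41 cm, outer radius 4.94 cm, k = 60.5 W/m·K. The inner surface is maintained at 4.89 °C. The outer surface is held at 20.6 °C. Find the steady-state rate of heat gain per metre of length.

Q' = 52.6 kW/m

Q' = 2πk·ΔT/ln(r₂/r₁) = 2π × 60.5 × 15.71 / ln(0.0494/0.0441) = 52600 W/m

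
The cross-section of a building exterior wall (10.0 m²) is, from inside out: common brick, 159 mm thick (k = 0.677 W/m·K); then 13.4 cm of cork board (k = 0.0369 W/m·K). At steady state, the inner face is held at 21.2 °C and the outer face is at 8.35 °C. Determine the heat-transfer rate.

Treat each layer as a resistance in series:
  R_common brick = L/(kA) = 0.159/(0.677·10.0) = 0.02349 K/W
  R_cork board = L/(kA) = 0.134/(0.0369·10.0) = 0.3631 K/W
ΣR = 0.02349 + 0.3631 = 0.3866 K/W
Q = ΔT/ΣR = (21.2 °C − 8.35 °C)/0.3866 = 33.2 W

Q = 33.2 W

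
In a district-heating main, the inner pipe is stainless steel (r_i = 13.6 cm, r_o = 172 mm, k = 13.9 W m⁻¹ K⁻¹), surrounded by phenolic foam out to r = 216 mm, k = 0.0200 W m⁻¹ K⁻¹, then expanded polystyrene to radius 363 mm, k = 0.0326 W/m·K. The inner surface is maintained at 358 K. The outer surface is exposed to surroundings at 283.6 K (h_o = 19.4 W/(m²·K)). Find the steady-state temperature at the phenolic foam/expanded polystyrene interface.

T = 327.1 K

Resistance network (inner→outer):
  R'_stainless steel = ln(0.172/0.136)/(2πk) = 0.2348/(2π·13.9) = 0.002689 m·K/W
  R'_phenolic foam = ln(0.216/0.172)/(2πk) = 0.2278/(2π·0.0200) = 1.813 m·K/W
  R'_expanded polystyrene = ln(0.363/0.216)/(2πk) = 0.5191/(2π·0.0326) = 2.534 m·K/W
  R'_conv,out = 1/(2πr h) = 1/(2π·0.363·19.4) = 0.02260 m·K/W
ΣR = 0.002689 + 1.813 + 2.534 + 0.02260 = 4.372 m·K/W
Q' = ΔT/ΣR = (358 K − 283.6 K)/4.372 = 17.02 W/m
From the inner boundary to the phenolic foam/expanded polystyrene interface, ΣR_partial = 1.816 m·K/W.
T_interface = T_in − Q'·ΣR_partial = 358 K − (17.02)(1.816) = 327.1 K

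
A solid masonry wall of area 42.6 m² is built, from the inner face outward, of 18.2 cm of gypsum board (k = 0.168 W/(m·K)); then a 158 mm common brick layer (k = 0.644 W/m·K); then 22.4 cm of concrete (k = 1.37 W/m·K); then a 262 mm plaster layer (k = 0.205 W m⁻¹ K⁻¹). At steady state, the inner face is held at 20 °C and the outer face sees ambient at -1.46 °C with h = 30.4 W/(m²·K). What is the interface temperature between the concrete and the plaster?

Resistance network (inner→outer):
  R_gypsum board = L/(kA) = 0.182/(0.168·42.6) = 0.02543 K/W
  R_common brick = L/(kA) = 0.158/(0.644·42.6) = 0.005759 K/W
  R_concrete = L/(kA) = 0.224/(1.37·42.6) = 0.003838 K/W
  R_plaster = L/(kA) = 0.262/(0.205·42.6) = 0.03000 K/W
  R_conv,out = 1/(hA) = 1/(30.4·42.6) = 7.722×10^-4 K/W
ΣR = 0.02543 + 0.005759 + 0.003838 + 0.03000 + 7.722×10^-4 = 0.06580 K/W
Q = ΔT/ΣR = (20 °C − -1.46 °C)/0.06580 = 326.1 W
From the inner boundary to the concrete/plaster interface, ΣR_partial = 0.03503 K/W.
T_interface = T_in − Q·ΣR_partial = 20 °C − (326.1)(0.03503) = 8.58 °C

T = 8.58 °C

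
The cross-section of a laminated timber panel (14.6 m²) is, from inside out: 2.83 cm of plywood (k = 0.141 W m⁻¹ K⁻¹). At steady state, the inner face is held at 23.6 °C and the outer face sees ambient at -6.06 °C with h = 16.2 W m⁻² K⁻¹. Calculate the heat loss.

Treat each layer as a resistance in series:
  R_plywood = L/(kA) = 0.0283/(0.141·14.6) = 0.01375 K/W
  R_conv,out = 1/(hA) = 1/(16.2·14.6) = 0.004228 K/W
ΣR = 0.01375 + 0.004228 = 0.01798 K/W
Q = ΔT/ΣR = (23.6 °C − -6.06 °C)/0.01798 = 1650 W

Q = 1650 W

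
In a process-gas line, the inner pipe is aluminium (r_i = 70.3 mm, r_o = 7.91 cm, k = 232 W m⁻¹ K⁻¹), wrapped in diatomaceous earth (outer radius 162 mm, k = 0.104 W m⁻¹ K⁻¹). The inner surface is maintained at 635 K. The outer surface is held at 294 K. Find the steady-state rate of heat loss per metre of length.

Series thermal resistances, inner to outer:
  R'_aluminium = ln(0.0791/0.0703)/(2πk) = 0.1179/(2π·232) = 8.091×10^-5 m·K/W
  R'_diatomaceous earth = ln(0.162/0.0791)/(2πk) = 0.7169/(2π·0.104) = 1.097 m·K/W
ΣR = 8.091×10^-5 + 1.097 = 1.097 m·K/W
Q' = ΔT/ΣR = (635 K − 294 K)/1.097 = 311 W/m

Q' = 311 W/m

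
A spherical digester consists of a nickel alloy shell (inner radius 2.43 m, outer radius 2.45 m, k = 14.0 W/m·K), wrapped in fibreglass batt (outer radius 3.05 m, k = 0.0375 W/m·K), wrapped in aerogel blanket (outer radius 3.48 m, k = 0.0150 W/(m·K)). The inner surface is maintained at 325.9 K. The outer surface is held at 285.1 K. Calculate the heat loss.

Q = 106 W

Resistance network (inner→outer):
  R_nickel alloy = (1/2.43 − 1/2.45)/(4πk) = 0.003359/(4π·14.0) = 1.910×10^-5 K/W
  R_fibreglass batt = (1/2.45 − 1/3.05)/(4πk) = 0.08029/(4π·0.0375) = 0.1704 K/W
  R_aerogel blanket = (1/3.05 − 1/3.48)/(4πk) = 0.04051/(4π·0.0150) = 0.2149 K/W
ΣR = 1.910×10^-5 + 0.1704 + 0.2149 = 0.3853 K/W
Q = ΔT/ΣR = (325.9 K − 285.1 K)/0.3853 = 106 W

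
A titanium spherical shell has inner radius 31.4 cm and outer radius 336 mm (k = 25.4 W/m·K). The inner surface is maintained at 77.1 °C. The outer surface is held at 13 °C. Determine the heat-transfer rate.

Q = 98100 W

Q = 4πk·ΔT/(1/r₁ − 1/r₂) = 4π × 25.4 × 64.1 / (1/0.314 − 1/0.336) = 98100 W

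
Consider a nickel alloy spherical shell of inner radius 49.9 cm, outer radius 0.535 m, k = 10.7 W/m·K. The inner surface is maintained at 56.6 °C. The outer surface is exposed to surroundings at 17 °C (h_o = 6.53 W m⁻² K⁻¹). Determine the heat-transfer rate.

Treat each layer as a resistance in series:
  R_nickel alloy = (1/0.499 − 1/0.535)/(4πk) = 0.1348/(4π·10.7) = 0.001003 K/W
  R_conv,out = 1/(4πr²h) = 1/(4π·0.535²·6.53) = 0.04258 K/W
ΣR = 0.001003 + 0.04258 = 0.04358 K/W
Q = ΔT/ΣR = (56.6 °C − 17 °C)/0.04358 = 909 W

Q = 909 W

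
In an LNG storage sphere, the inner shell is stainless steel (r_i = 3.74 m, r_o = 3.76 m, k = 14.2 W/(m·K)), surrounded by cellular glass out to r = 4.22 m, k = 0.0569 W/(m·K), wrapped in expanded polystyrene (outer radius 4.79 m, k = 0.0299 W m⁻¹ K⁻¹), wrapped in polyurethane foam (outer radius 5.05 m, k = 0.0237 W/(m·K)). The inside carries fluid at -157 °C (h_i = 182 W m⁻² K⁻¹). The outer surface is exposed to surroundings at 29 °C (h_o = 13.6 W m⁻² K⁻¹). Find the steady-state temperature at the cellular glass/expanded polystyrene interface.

T = -107 °C

Resistance network (inner→outer):
  R_conv,in = 1/(4πr²h) = 1/(4π·3.74²·182) = 3.126×10^-5 K/W
  R_stainless steel = (1/3.74 − 1/3.76)/(4πk) = 0.001422/(4π·14.2) = 7.970×10^-6 K/W
  R_cellular glass = (1/3.76 − 1/4.22)/(4πk) = 0.02899/(4π·0.0569) = 0.04054 K/W
  R_expanded polystyrene = (1/4.22 − 1/4.79)/(4πk) = 0.02820/(4π·0.0299) = 0.07505 K/W
  R_polyurethane foam = (1/4.79 − 1/5.05)/(4πk) = 0.01075/(4π·0.0237) = 0.03609 K/W
  R_conv,out = 1/(4πr²h) = 1/(4π·5.05²·13.6) = 2.294×10^-4 K/W
ΣR = 3.126×10^-5 + 7.970×10^-6 + 0.04054 + 0.07505 + 0.03609 + 2.294×10^-4 = 0.1519 K/W
Q = ΔT/ΣR = (-157 °C − 29 °C)/0.1519 = -1224 W
From the inner boundary to the cellular glass/expanded polystyrene interface, ΣR_partial = 0.04058 K/W.
T_interface = T_in − Q·ΣR_partial = -157 °C − (-1224)(0.04058) = -107 °C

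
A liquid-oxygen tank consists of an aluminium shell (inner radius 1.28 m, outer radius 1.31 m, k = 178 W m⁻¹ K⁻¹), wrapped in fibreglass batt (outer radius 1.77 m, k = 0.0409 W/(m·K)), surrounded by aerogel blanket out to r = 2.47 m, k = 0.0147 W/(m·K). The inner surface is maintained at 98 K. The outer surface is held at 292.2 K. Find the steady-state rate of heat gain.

Q = 155 W

Treat each layer as a resistance in series:
  R_aluminium = (1/1.28 − 1/1.31)/(4πk) = 0.01789/(4π·178) = 7.999×10^-6 K/W
  R_fibreglass batt = (1/1.31 − 1/1.77)/(4πk) = 0.1984/(4π·0.0409) = 0.3860 K/W
  R_aerogel blanket = (1/1.77 − 1/2.47)/(4πk) = 0.1601/(4π·0.0147) = 0.8668 K/W
ΣR = 7.999×10^-6 + 0.3860 + 0.8668 = 1.253 K/W
Q = ΔT/ΣR = (98 K − 292.2 K)/1.253 = -155 W
(Negative Q ⇒ heat flows inward; heat gain = 155 W.)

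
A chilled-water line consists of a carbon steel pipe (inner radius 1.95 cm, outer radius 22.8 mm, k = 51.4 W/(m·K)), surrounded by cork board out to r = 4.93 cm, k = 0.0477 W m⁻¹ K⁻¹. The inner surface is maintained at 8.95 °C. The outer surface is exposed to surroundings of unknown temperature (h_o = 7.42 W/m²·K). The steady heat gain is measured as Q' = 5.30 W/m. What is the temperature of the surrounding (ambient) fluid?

Series resistances:
  R'_carbon steel = ln(0.0228/0.0195)/(2πk) = 0.1563/(2π·51.4) = 4.841×10^-4 m·K/W
  R'_cork board = ln(0.0493/0.0228)/(2πk) = 0.7712/(2π·0.0477) = 2.573 m·K/W
  R'_conv,out = 1/(2πr h) = 1/(2π·0.0493·7.42) = 0.4351 m·K/W
ΣR = 3.009 m·K/W
ΔT = Q'·ΣR = 5.30 × 3.009 = 15.95 K
Heat flows inward, so T_out = T_in + ΔT = 8.95 + 15.95 = 24.9 °C

T_out = 24.9 °C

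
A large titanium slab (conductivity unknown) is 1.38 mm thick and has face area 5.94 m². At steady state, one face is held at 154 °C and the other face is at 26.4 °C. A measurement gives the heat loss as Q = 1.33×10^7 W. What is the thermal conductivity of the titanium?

ΣR = ΔT/Q = |154 − 26.4|/1.33×10^7 = 9.594×10^-6 K/W
L/(kA) = 9.594×10^-6 ⇒ k = 0.00138/(9.594×10^-6·5.94) = 24.2 W/m·K

k = 24.2 W/m·K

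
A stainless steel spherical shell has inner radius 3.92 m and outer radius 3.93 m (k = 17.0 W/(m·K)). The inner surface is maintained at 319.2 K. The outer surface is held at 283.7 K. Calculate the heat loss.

Q = 4πk·ΔT/(1/r₁ − 1/r₂) = 4π × 17.0 × 35.5 / (1/3.92 − 1/3.93) = 1.17×10^7 W

Q = 11700 kW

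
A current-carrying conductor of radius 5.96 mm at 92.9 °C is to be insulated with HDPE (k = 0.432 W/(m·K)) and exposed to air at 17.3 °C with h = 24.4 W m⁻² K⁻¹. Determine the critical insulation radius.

For a cylinder, r_cr = k_ins/h = 0.432/24.4 = 0.0177 m = 1.77 cm

r_cr = 1.77 cm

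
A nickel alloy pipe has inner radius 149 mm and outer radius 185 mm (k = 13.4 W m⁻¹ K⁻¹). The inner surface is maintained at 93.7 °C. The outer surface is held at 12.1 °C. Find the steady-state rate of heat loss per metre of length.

Q' = 2πk·ΔT/ln(r₂/r₁) = 2π × 13.4 × 81.6 / ln(0.185/0.149) = 31700 W/m

Q' = 31700 W/m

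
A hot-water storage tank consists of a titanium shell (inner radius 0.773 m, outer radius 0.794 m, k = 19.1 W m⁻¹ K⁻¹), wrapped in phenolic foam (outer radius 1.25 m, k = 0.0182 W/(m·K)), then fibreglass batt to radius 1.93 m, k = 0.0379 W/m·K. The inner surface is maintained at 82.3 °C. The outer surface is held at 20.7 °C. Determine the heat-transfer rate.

Q = 23.7 W

Series thermal resistances, inner to outer:
  R_titanium = (1/0.773 − 1/0.794)/(4πk) = 0.03422/(4π·19.1) = 1.426×10^-4 K/W
  R_phenolic foam = (1/0.794 − 1/1.25)/(4πk) = 0.4594/(4π·0.0182) = 2.009 K/W
  R_fibreglass batt = (1/1.25 − 1/1.93)/(4πk) = 0.2819/(4π·0.0379) = 0.5918 K/W
ΣR = 1.426×10^-4 + 2.009 + 0.5918 = 2.601 K/W
Q = ΔT/ΣR = (82.3 °C − 20.7 °C)/2.601 = 23.7 W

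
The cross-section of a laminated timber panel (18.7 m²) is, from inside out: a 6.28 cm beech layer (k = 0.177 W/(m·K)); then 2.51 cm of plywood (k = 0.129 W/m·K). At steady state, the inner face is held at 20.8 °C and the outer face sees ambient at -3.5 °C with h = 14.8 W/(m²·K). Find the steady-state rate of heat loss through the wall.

Series thermal resistances, inner to outer:
  R_beech = L/(kA) = 0.0628/(0.177·18.7) = 0.01897 K/W
  R_plywood = L/(kA) = 0.0251/(0.129·18.7) = 0.01041 K/W
  R_conv,out = 1/(hA) = 1/(14.8·18.7) = 0.003613 K/W
ΣR = 0.01897 + 0.01041 + 0.003613 = 0.03299 K/W
Q = ΔT/ΣR = (20.8 °C − -3.5 °C)/0.03299 = 737 W

Q = 737 W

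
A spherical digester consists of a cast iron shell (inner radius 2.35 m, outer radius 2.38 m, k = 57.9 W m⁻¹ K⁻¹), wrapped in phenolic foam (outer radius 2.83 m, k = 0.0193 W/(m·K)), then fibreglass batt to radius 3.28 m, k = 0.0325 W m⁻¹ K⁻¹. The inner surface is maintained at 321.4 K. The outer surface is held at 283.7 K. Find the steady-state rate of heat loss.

Q = 95.6 W

Resistance network (inner→outer):
  R_cast iron = (1/2.35 − 1/2.38)/(4πk) = 0.005364/(4π·57.9) = 7.372×10^-6 K/W
  R_phenolic foam = (1/2.38 − 1/2.83)/(4πk) = 0.06681/(4π·0.0193) = 0.2755 K/W
  R_fibreglass batt = (1/2.83 − 1/3.28)/(4πk) = 0.04848/(4π·0.0325) = 0.1187 K/W
ΣR = 7.372×10^-6 + 0.2755 + 0.1187 = 0.3942 K/W
Q = ΔT/ΣR = (321.4 K − 283.7 K)/0.3942 = 95.6 W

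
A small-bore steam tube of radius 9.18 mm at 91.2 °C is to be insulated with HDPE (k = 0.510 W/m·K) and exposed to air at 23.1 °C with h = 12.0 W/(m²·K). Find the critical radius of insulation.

For a cylinder, r_cr = k_ins/h = 0.510/12.0 = 0.0425 m = 4.25 cm

r_cr = 4.25 cm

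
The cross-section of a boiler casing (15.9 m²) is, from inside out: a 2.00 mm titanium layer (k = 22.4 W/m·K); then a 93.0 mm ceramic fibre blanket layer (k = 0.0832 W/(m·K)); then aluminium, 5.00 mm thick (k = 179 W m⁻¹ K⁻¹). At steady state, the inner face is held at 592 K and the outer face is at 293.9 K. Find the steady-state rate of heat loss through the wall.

Q = 4240 W

Series thermal resistances, inner to outer:
  R_titanium = L/(kA) = 0.00200/(22.4·15.9) = 5.615×10^-6 K/W
  R_ceramic fibre blanket = L/(kA) = 0.0930/(0.0832·15.9) = 0.07030 K/W
  R_aluminium = L/(kA) = 0.00500/(179·15.9) = 1.757×10^-6 K/W
ΣR = 5.615×10^-6 + 0.07030 + 1.757×10^-6 = 0.07031 K/W
Q = ΔT/ΣR = (592 K − 293.9 K)/0.07031 = 4240 W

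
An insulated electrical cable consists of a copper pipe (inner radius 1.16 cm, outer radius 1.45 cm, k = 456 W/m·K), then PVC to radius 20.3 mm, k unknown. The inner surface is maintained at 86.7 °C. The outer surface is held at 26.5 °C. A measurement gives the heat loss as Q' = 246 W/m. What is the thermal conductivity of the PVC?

k = 0.219 W/m·K

ΣR = ΔT/Q' = |86.7 − 26.5|/246 = 0.2447 m·K/W
Known resistances:
  R'_copper = ln(0.0145/0.0116)/(2πk) = 0.2231/(2π·456) = 7.788×10^-5 m·K/W
R_PVC = ΣR − ΣR_known = 0.2447 − 7.788×10^-5 = 0.2446 m·K/W
ln(r₂/r₁)/(2πk) = 0.2446 ⇒ k = 0.3365/(2π·0.2446) = 0.219 W/m·K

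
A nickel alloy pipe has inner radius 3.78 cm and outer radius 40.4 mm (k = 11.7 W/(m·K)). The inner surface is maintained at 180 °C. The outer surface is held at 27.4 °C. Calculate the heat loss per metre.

Q' = 169 kW/m

Q' = 2πk·ΔT/ln(r₂/r₁) = 2π × 11.7 × 152.6 / ln(0.0404/0.0378) = 1.69×10^5 W/m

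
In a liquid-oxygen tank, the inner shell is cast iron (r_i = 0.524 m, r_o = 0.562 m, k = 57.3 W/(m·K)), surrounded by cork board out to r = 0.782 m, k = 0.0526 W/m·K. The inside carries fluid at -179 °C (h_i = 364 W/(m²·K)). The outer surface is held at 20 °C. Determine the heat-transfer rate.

Q = 262 W

Series thermal resistances, inner to outer:
  R_conv,in = 1/(4πr²h) = 1/(4π·0.524²·364) = 7.962×10^-4 K/W
  R_cast iron = (1/0.524 − 1/0.562)/(4πk) = 0.1290/(4π·57.3) = 1.792×10^-4 K/W
  R_cork board = (1/0.562 − 1/0.782)/(4πk) = 0.5006/(4π·0.0526) = 0.7573 K/W
ΣR = 7.962×10^-4 + 1.792×10^-4 + 0.7573 = 0.7583 K/W
Q = ΔT/ΣR = (-179 °C − 20 °C)/0.7583 = -262 W
(Negative Q ⇒ heat flows inward; heat gain = 262 W.)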